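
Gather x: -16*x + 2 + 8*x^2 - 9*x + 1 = 8*x^2 - 25*x + 3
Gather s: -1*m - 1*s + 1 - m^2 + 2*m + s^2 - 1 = -m^2 + m + s^2 - s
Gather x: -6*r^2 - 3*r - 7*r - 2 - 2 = -6*r^2 - 10*r - 4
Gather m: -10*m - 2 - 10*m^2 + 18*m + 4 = -10*m^2 + 8*m + 2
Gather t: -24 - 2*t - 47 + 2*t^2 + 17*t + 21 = 2*t^2 + 15*t - 50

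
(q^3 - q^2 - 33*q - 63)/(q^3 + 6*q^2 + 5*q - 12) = (q^2 - 4*q - 21)/(q^2 + 3*q - 4)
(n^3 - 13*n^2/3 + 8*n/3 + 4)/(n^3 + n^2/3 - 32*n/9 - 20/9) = 3*(n - 3)/(3*n + 5)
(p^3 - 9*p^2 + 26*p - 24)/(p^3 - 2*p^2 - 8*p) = (p^2 - 5*p + 6)/(p*(p + 2))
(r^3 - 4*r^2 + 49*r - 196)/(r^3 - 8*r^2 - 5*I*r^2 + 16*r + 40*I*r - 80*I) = (r^2 + 49)/(r^2 - r*(4 + 5*I) + 20*I)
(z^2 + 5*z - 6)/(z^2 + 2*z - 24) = (z - 1)/(z - 4)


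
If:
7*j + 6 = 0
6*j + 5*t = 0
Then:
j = -6/7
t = 36/35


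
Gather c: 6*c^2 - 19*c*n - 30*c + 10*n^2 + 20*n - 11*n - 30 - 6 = 6*c^2 + c*(-19*n - 30) + 10*n^2 + 9*n - 36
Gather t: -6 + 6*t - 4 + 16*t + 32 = 22*t + 22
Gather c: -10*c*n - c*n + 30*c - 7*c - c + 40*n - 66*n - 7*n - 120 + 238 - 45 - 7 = c*(22 - 11*n) - 33*n + 66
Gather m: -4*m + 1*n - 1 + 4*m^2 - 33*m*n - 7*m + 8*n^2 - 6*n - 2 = 4*m^2 + m*(-33*n - 11) + 8*n^2 - 5*n - 3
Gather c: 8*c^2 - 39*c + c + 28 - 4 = 8*c^2 - 38*c + 24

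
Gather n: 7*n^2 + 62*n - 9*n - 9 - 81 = 7*n^2 + 53*n - 90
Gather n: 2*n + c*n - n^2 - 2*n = c*n - n^2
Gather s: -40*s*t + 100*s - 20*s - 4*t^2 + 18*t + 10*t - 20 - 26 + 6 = s*(80 - 40*t) - 4*t^2 + 28*t - 40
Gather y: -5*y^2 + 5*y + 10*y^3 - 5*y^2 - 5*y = 10*y^3 - 10*y^2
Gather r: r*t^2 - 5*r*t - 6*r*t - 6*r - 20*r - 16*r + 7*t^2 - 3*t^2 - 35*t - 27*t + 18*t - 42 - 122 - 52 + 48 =r*(t^2 - 11*t - 42) + 4*t^2 - 44*t - 168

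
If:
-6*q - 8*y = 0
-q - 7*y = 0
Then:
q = 0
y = 0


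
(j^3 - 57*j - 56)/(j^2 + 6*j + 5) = (j^2 - j - 56)/(j + 5)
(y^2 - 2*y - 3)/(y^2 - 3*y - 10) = (-y^2 + 2*y + 3)/(-y^2 + 3*y + 10)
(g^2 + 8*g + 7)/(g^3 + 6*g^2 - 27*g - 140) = (g + 1)/(g^2 - g - 20)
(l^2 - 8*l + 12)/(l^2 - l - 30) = (l - 2)/(l + 5)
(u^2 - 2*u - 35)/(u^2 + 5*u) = (u - 7)/u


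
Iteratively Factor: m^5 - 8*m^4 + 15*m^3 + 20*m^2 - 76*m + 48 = (m - 4)*(m^4 - 4*m^3 - m^2 + 16*m - 12) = (m - 4)*(m + 2)*(m^3 - 6*m^2 + 11*m - 6) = (m - 4)*(m - 2)*(m + 2)*(m^2 - 4*m + 3) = (m - 4)*(m - 3)*(m - 2)*(m + 2)*(m - 1)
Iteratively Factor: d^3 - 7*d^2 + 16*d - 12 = (d - 2)*(d^2 - 5*d + 6) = (d - 3)*(d - 2)*(d - 2)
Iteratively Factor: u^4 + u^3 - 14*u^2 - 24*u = (u)*(u^3 + u^2 - 14*u - 24) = u*(u + 3)*(u^2 - 2*u - 8) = u*(u - 4)*(u + 3)*(u + 2)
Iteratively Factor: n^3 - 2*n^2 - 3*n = (n)*(n^2 - 2*n - 3) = n*(n + 1)*(n - 3)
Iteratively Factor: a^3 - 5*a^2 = (a)*(a^2 - 5*a) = a*(a - 5)*(a)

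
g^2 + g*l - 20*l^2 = (g - 4*l)*(g + 5*l)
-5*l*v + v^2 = v*(-5*l + v)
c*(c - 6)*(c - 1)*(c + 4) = c^4 - 3*c^3 - 22*c^2 + 24*c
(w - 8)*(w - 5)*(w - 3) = w^3 - 16*w^2 + 79*w - 120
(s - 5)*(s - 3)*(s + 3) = s^3 - 5*s^2 - 9*s + 45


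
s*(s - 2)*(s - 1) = s^3 - 3*s^2 + 2*s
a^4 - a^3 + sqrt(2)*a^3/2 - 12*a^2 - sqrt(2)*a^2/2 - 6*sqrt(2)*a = a*(a - 4)*(a + 3)*(a + sqrt(2)/2)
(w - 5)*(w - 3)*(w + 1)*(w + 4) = w^4 - 3*w^3 - 21*w^2 + 43*w + 60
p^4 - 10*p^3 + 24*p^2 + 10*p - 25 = (p - 5)^2*(p - 1)*(p + 1)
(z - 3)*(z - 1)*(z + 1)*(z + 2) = z^4 - z^3 - 7*z^2 + z + 6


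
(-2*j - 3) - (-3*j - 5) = j + 2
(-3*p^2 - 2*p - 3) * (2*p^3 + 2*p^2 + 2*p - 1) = -6*p^5 - 10*p^4 - 16*p^3 - 7*p^2 - 4*p + 3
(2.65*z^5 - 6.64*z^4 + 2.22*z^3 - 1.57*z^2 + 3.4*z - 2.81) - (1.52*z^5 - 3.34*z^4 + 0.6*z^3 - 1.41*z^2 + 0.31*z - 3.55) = 1.13*z^5 - 3.3*z^4 + 1.62*z^3 - 0.16*z^2 + 3.09*z + 0.74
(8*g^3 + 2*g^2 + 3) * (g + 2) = 8*g^4 + 18*g^3 + 4*g^2 + 3*g + 6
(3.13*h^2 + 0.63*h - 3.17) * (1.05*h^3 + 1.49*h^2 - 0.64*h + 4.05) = 3.2865*h^5 + 5.3252*h^4 - 4.393*h^3 + 7.55*h^2 + 4.5803*h - 12.8385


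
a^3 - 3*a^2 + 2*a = a*(a - 2)*(a - 1)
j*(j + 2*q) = j^2 + 2*j*q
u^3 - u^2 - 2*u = u*(u - 2)*(u + 1)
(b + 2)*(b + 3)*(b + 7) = b^3 + 12*b^2 + 41*b + 42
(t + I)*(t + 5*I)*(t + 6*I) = t^3 + 12*I*t^2 - 41*t - 30*I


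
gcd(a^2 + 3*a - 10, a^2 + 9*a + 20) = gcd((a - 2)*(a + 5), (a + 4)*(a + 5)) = a + 5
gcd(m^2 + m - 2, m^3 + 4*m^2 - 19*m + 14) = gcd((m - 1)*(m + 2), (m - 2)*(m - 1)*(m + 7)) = m - 1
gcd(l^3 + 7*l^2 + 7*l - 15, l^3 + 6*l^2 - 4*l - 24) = 1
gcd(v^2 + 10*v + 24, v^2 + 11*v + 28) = v + 4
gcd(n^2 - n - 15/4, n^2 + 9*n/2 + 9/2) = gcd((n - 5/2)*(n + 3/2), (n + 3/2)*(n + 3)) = n + 3/2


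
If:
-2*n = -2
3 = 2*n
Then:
No Solution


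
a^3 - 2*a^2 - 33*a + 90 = (a - 5)*(a - 3)*(a + 6)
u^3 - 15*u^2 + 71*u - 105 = (u - 7)*(u - 5)*(u - 3)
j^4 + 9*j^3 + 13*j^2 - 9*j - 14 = (j - 1)*(j + 1)*(j + 2)*(j + 7)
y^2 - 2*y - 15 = (y - 5)*(y + 3)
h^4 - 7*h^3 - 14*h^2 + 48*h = h*(h - 8)*(h - 2)*(h + 3)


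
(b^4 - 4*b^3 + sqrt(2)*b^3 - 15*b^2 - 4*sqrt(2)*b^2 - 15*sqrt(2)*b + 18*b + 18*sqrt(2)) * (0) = 0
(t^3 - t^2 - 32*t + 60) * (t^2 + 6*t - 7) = t^5 + 5*t^4 - 45*t^3 - 125*t^2 + 584*t - 420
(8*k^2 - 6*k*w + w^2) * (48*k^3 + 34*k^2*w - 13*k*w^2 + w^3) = 384*k^5 - 16*k^4*w - 260*k^3*w^2 + 120*k^2*w^3 - 19*k*w^4 + w^5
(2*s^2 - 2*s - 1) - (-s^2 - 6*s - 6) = 3*s^2 + 4*s + 5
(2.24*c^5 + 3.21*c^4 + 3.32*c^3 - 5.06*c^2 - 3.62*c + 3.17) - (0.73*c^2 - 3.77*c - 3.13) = 2.24*c^5 + 3.21*c^4 + 3.32*c^3 - 5.79*c^2 + 0.15*c + 6.3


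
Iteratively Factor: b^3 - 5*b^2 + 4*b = (b - 1)*(b^2 - 4*b) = (b - 4)*(b - 1)*(b)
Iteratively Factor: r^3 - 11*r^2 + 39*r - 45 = (r - 3)*(r^2 - 8*r + 15) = (r - 3)^2*(r - 5)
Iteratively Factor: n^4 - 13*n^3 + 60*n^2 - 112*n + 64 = (n - 4)*(n^3 - 9*n^2 + 24*n - 16) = (n - 4)*(n - 1)*(n^2 - 8*n + 16) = (n - 4)^2*(n - 1)*(n - 4)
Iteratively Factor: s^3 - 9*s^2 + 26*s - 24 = (s - 3)*(s^2 - 6*s + 8) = (s - 4)*(s - 3)*(s - 2)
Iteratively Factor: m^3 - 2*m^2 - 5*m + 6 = (m - 3)*(m^2 + m - 2) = (m - 3)*(m - 1)*(m + 2)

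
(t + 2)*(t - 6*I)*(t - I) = t^3 + 2*t^2 - 7*I*t^2 - 6*t - 14*I*t - 12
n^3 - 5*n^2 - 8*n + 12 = (n - 6)*(n - 1)*(n + 2)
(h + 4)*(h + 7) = h^2 + 11*h + 28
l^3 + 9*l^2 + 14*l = l*(l + 2)*(l + 7)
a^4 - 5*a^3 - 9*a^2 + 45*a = a*(a - 5)*(a - 3)*(a + 3)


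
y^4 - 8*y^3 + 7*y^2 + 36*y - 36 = (y - 6)*(y - 3)*(y - 1)*(y + 2)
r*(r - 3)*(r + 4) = r^3 + r^2 - 12*r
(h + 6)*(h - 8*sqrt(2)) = h^2 - 8*sqrt(2)*h + 6*h - 48*sqrt(2)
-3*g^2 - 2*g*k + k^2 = (-3*g + k)*(g + k)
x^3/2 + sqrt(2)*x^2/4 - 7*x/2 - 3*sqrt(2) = (x/2 + sqrt(2)/2)*(x - 2*sqrt(2))*(x + 3*sqrt(2)/2)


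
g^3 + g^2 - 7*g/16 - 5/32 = (g - 1/2)*(g + 1/4)*(g + 5/4)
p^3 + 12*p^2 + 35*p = p*(p + 5)*(p + 7)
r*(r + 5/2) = r^2 + 5*r/2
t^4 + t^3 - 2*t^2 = t^2*(t - 1)*(t + 2)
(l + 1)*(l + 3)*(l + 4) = l^3 + 8*l^2 + 19*l + 12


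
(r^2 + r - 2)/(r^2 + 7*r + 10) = (r - 1)/(r + 5)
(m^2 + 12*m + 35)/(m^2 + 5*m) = (m + 7)/m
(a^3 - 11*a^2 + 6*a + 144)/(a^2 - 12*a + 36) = (a^2 - 5*a - 24)/(a - 6)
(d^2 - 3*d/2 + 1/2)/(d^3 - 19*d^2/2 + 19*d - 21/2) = (2*d - 1)/(2*d^2 - 17*d + 21)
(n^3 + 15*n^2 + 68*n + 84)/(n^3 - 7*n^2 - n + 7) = (n^3 + 15*n^2 + 68*n + 84)/(n^3 - 7*n^2 - n + 7)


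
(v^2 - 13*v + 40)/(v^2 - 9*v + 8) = (v - 5)/(v - 1)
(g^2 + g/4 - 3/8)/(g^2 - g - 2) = (-g^2 - g/4 + 3/8)/(-g^2 + g + 2)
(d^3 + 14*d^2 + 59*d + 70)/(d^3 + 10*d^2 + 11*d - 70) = (d + 2)/(d - 2)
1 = 1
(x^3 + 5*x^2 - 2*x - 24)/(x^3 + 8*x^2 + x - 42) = (x + 4)/(x + 7)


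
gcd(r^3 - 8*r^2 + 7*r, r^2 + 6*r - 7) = r - 1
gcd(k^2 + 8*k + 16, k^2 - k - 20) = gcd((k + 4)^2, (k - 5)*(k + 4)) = k + 4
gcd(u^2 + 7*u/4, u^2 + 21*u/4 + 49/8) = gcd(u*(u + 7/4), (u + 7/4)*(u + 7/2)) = u + 7/4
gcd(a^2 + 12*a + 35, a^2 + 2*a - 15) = a + 5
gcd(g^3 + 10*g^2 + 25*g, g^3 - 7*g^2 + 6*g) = g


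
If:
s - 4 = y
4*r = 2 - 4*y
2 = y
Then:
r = -3/2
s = 6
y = 2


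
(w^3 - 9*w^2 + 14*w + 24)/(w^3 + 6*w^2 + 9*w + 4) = (w^2 - 10*w + 24)/(w^2 + 5*w + 4)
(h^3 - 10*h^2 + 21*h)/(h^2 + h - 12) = h*(h - 7)/(h + 4)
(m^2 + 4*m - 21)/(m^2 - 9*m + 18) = (m + 7)/(m - 6)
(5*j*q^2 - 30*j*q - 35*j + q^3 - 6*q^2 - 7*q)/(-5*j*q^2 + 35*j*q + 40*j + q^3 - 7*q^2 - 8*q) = (5*j*q - 35*j + q^2 - 7*q)/(-5*j*q + 40*j + q^2 - 8*q)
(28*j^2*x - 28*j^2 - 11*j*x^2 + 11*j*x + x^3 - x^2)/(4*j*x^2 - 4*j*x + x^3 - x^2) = (28*j^2 - 11*j*x + x^2)/(x*(4*j + x))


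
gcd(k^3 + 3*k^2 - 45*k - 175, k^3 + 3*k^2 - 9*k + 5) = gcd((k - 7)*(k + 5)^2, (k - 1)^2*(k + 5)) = k + 5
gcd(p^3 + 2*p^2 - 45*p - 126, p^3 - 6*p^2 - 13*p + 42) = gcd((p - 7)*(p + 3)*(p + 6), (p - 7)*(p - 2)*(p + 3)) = p^2 - 4*p - 21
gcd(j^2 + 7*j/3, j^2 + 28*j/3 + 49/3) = j + 7/3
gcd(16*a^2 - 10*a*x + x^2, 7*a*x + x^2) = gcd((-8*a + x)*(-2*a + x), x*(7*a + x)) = 1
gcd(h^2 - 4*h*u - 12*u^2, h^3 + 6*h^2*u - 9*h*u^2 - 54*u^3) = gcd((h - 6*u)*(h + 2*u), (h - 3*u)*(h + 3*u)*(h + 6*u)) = 1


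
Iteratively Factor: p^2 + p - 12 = (p + 4)*(p - 3)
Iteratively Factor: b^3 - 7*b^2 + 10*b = (b - 5)*(b^2 - 2*b) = b*(b - 5)*(b - 2)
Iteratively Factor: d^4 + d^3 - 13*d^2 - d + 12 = (d + 1)*(d^3 - 13*d + 12) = (d - 3)*(d + 1)*(d^2 + 3*d - 4) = (d - 3)*(d - 1)*(d + 1)*(d + 4)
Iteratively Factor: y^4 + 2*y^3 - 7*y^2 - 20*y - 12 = (y + 2)*(y^3 - 7*y - 6) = (y + 2)^2*(y^2 - 2*y - 3) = (y - 3)*(y + 2)^2*(y + 1)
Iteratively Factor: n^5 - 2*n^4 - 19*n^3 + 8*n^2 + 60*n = (n + 2)*(n^4 - 4*n^3 - 11*n^2 + 30*n) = n*(n + 2)*(n^3 - 4*n^2 - 11*n + 30) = n*(n + 2)*(n + 3)*(n^2 - 7*n + 10) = n*(n - 5)*(n + 2)*(n + 3)*(n - 2)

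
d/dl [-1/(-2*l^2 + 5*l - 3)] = (5 - 4*l)/(2*l^2 - 5*l + 3)^2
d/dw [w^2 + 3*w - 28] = 2*w + 3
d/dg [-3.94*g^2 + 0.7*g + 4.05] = 0.7 - 7.88*g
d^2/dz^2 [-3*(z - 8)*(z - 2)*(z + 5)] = 30 - 18*z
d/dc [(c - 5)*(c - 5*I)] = 2*c - 5 - 5*I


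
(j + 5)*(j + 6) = j^2 + 11*j + 30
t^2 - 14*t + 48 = (t - 8)*(t - 6)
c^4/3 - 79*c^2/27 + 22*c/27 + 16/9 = (c/3 + 1)*(c - 8/3)*(c - 1)*(c + 2/3)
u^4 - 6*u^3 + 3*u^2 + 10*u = u*(u - 5)*(u - 2)*(u + 1)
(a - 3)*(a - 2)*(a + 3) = a^3 - 2*a^2 - 9*a + 18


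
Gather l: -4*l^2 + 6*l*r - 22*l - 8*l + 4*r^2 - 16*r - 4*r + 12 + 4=-4*l^2 + l*(6*r - 30) + 4*r^2 - 20*r + 16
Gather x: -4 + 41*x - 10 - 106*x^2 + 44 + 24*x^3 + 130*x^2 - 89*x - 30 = 24*x^3 + 24*x^2 - 48*x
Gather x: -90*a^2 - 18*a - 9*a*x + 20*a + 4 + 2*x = -90*a^2 + 2*a + x*(2 - 9*a) + 4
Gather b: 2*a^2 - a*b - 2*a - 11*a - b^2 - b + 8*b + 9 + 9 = 2*a^2 - 13*a - b^2 + b*(7 - a) + 18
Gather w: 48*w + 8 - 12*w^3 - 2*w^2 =-12*w^3 - 2*w^2 + 48*w + 8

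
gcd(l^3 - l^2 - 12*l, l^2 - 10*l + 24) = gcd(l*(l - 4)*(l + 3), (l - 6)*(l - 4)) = l - 4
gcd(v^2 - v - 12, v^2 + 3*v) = v + 3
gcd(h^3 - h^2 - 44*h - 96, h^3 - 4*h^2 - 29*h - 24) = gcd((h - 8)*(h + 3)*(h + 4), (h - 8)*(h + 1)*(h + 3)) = h^2 - 5*h - 24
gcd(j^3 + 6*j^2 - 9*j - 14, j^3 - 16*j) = 1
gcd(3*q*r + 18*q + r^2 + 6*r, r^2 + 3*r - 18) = r + 6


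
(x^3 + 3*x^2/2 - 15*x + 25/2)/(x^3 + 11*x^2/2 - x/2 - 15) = (2*x^2 - 7*x + 5)/(2*x^2 + x - 6)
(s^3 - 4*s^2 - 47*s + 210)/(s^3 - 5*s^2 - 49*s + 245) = (s - 6)/(s - 7)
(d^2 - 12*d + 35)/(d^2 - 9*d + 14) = (d - 5)/(d - 2)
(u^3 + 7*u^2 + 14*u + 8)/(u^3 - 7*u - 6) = (u + 4)/(u - 3)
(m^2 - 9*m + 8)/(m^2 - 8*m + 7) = (m - 8)/(m - 7)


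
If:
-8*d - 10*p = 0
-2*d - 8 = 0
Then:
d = -4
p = 16/5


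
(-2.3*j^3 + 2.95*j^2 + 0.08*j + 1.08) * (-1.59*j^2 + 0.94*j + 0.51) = 3.657*j^5 - 6.8525*j^4 + 1.4728*j^3 - 0.1375*j^2 + 1.056*j + 0.5508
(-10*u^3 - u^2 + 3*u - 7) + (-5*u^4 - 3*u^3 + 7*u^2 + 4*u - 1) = -5*u^4 - 13*u^3 + 6*u^2 + 7*u - 8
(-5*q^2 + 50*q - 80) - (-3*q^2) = -2*q^2 + 50*q - 80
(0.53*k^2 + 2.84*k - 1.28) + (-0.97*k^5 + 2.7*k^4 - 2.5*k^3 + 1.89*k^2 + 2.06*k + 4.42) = -0.97*k^5 + 2.7*k^4 - 2.5*k^3 + 2.42*k^2 + 4.9*k + 3.14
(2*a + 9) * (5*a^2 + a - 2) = 10*a^3 + 47*a^2 + 5*a - 18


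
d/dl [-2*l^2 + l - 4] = 1 - 4*l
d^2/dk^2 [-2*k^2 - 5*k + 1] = -4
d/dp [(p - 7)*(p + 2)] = 2*p - 5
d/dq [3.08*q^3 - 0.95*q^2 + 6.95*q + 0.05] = 9.24*q^2 - 1.9*q + 6.95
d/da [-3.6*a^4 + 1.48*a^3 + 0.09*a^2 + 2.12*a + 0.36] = -14.4*a^3 + 4.44*a^2 + 0.18*a + 2.12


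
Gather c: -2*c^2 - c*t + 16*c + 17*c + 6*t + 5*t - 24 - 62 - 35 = -2*c^2 + c*(33 - t) + 11*t - 121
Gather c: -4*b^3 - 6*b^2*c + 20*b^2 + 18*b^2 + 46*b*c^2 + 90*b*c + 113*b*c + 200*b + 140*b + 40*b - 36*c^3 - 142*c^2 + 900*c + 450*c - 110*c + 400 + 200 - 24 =-4*b^3 + 38*b^2 + 380*b - 36*c^3 + c^2*(46*b - 142) + c*(-6*b^2 + 203*b + 1240) + 576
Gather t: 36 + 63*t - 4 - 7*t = 56*t + 32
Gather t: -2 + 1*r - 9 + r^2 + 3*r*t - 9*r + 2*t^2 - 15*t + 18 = r^2 - 8*r + 2*t^2 + t*(3*r - 15) + 7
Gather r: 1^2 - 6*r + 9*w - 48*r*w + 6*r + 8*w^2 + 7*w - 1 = -48*r*w + 8*w^2 + 16*w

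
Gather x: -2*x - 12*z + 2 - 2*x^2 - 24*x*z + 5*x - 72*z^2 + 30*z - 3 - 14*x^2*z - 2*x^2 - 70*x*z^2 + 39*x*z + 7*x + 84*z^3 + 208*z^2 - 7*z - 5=x^2*(-14*z - 4) + x*(-70*z^2 + 15*z + 10) + 84*z^3 + 136*z^2 + 11*z - 6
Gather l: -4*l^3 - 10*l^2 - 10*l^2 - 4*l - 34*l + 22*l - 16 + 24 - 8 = -4*l^3 - 20*l^2 - 16*l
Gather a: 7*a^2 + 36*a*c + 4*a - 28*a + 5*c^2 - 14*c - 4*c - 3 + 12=7*a^2 + a*(36*c - 24) + 5*c^2 - 18*c + 9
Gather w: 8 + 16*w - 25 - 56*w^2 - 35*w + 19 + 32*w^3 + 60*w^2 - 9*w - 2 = 32*w^3 + 4*w^2 - 28*w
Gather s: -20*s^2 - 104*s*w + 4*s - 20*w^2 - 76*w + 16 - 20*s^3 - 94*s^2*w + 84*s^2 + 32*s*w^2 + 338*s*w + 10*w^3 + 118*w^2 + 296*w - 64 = -20*s^3 + s^2*(64 - 94*w) + s*(32*w^2 + 234*w + 4) + 10*w^3 + 98*w^2 + 220*w - 48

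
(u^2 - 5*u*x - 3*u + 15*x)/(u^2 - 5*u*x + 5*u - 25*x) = (u - 3)/(u + 5)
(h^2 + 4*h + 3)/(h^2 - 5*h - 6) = (h + 3)/(h - 6)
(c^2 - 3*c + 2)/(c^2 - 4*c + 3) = (c - 2)/(c - 3)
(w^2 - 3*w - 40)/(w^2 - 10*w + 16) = (w + 5)/(w - 2)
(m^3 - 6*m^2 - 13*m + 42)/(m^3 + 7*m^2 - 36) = (m - 7)/(m + 6)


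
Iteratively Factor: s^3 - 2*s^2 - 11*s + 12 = (s - 1)*(s^2 - s - 12) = (s - 1)*(s + 3)*(s - 4)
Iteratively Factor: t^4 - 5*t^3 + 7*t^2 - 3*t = (t - 1)*(t^3 - 4*t^2 + 3*t) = t*(t - 1)*(t^2 - 4*t + 3) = t*(t - 1)^2*(t - 3)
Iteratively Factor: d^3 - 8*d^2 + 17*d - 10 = (d - 2)*(d^2 - 6*d + 5) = (d - 5)*(d - 2)*(d - 1)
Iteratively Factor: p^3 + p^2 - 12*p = (p)*(p^2 + p - 12) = p*(p - 3)*(p + 4)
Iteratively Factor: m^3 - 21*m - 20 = (m - 5)*(m^2 + 5*m + 4) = (m - 5)*(m + 1)*(m + 4)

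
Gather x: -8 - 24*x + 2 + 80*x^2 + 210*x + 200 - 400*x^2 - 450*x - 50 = -320*x^2 - 264*x + 144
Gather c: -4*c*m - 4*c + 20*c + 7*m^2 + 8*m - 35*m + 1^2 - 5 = c*(16 - 4*m) + 7*m^2 - 27*m - 4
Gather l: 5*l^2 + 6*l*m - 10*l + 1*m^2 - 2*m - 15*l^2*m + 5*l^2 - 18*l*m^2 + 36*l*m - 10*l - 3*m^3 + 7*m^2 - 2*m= l^2*(10 - 15*m) + l*(-18*m^2 + 42*m - 20) - 3*m^3 + 8*m^2 - 4*m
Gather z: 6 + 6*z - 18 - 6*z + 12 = 0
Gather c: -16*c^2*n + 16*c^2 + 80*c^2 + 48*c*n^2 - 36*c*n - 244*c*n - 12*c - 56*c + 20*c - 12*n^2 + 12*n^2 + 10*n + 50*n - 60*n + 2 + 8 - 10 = c^2*(96 - 16*n) + c*(48*n^2 - 280*n - 48)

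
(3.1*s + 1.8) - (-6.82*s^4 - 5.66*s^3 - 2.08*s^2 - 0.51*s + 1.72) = 6.82*s^4 + 5.66*s^3 + 2.08*s^2 + 3.61*s + 0.0800000000000001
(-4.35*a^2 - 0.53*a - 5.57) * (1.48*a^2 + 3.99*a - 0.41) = -6.438*a^4 - 18.1409*a^3 - 8.5748*a^2 - 22.007*a + 2.2837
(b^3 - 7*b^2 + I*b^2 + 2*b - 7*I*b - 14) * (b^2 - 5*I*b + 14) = b^5 - 7*b^4 - 4*I*b^4 + 21*b^3 + 28*I*b^3 - 147*b^2 + 4*I*b^2 + 28*b - 28*I*b - 196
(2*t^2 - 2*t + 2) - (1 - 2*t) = 2*t^2 + 1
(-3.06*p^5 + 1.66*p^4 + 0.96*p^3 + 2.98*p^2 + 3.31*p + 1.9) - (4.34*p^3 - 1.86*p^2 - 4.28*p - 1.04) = -3.06*p^5 + 1.66*p^4 - 3.38*p^3 + 4.84*p^2 + 7.59*p + 2.94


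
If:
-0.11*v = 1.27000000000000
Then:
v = -11.55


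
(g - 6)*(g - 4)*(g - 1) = g^3 - 11*g^2 + 34*g - 24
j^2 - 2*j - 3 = (j - 3)*(j + 1)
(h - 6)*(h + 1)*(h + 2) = h^3 - 3*h^2 - 16*h - 12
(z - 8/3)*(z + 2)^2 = z^3 + 4*z^2/3 - 20*z/3 - 32/3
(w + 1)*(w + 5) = w^2 + 6*w + 5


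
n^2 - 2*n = n*(n - 2)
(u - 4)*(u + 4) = u^2 - 16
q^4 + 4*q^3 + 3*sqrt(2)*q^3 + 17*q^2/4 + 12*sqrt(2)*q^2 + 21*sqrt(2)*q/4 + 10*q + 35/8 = (q + 1/2)*(q + 7/2)*(q + sqrt(2)/2)*(q + 5*sqrt(2)/2)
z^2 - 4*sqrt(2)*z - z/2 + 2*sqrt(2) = (z - 1/2)*(z - 4*sqrt(2))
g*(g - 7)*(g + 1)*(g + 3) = g^4 - 3*g^3 - 25*g^2 - 21*g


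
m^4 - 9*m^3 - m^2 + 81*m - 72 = (m - 8)*(m - 3)*(m - 1)*(m + 3)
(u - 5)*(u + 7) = u^2 + 2*u - 35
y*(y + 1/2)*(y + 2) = y^3 + 5*y^2/2 + y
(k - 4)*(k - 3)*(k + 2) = k^3 - 5*k^2 - 2*k + 24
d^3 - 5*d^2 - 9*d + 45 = (d - 5)*(d - 3)*(d + 3)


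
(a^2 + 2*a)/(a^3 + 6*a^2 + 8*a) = 1/(a + 4)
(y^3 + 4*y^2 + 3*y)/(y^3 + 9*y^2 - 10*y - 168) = y*(y^2 + 4*y + 3)/(y^3 + 9*y^2 - 10*y - 168)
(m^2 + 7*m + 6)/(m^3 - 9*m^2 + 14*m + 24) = (m + 6)/(m^2 - 10*m + 24)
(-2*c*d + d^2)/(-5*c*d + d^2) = (2*c - d)/(5*c - d)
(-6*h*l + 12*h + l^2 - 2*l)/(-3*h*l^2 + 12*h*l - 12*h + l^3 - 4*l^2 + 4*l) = (6*h - l)/(3*h*l - 6*h - l^2 + 2*l)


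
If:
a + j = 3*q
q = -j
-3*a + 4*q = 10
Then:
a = -5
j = 5/4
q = -5/4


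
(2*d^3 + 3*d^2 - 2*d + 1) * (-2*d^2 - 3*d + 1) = -4*d^5 - 12*d^4 - 3*d^3 + 7*d^2 - 5*d + 1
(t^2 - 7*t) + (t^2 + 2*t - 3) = 2*t^2 - 5*t - 3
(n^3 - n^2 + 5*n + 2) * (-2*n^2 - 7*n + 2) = -2*n^5 - 5*n^4 - n^3 - 41*n^2 - 4*n + 4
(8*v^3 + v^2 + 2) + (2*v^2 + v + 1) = 8*v^3 + 3*v^2 + v + 3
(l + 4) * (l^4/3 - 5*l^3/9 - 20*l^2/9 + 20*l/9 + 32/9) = l^5/3 + 7*l^4/9 - 40*l^3/9 - 20*l^2/3 + 112*l/9 + 128/9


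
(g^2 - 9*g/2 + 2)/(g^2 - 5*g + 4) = (g - 1/2)/(g - 1)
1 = 1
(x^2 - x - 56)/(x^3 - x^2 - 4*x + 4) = (x^2 - x - 56)/(x^3 - x^2 - 4*x + 4)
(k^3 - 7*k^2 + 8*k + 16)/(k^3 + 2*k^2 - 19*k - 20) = (k - 4)/(k + 5)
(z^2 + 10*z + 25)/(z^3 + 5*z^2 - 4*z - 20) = (z + 5)/(z^2 - 4)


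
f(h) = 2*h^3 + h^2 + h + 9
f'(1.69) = 21.52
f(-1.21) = 5.71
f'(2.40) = 40.36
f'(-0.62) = 2.07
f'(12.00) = 889.00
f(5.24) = 329.45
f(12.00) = 3621.00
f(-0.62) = 8.29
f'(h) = 6*h^2 + 2*h + 1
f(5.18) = 319.00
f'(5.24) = 176.23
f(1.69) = 23.20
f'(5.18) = 172.35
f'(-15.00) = 1321.00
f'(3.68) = 89.61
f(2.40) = 44.81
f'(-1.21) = 7.36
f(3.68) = 125.89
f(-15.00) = -6531.00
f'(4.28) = 119.47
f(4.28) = 188.40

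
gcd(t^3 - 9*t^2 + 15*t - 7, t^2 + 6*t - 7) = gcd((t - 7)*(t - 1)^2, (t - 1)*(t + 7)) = t - 1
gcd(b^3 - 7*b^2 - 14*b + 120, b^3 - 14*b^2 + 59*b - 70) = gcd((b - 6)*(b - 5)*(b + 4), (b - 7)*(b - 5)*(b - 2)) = b - 5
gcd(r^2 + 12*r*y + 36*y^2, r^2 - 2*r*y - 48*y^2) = r + 6*y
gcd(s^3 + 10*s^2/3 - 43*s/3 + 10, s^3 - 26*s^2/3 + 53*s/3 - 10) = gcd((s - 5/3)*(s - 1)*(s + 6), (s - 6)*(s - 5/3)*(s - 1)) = s^2 - 8*s/3 + 5/3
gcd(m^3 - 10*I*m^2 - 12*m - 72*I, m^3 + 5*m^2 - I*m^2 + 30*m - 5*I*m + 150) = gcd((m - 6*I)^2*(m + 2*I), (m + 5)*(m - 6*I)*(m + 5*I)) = m - 6*I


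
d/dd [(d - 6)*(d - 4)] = 2*d - 10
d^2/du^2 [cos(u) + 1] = -cos(u)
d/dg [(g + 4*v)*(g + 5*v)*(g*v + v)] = v*(3*g^2 + 18*g*v + 2*g + 20*v^2 + 9*v)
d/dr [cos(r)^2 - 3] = -sin(2*r)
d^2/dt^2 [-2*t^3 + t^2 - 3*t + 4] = 2 - 12*t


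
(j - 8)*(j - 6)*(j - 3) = j^3 - 17*j^2 + 90*j - 144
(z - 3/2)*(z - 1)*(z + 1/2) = z^3 - 2*z^2 + z/4 + 3/4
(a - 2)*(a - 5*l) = a^2 - 5*a*l - 2*a + 10*l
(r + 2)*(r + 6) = r^2 + 8*r + 12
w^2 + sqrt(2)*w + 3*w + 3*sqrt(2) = (w + 3)*(w + sqrt(2))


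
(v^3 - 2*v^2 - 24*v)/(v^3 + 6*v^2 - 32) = v*(v - 6)/(v^2 + 2*v - 8)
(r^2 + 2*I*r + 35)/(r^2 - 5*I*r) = (r + 7*I)/r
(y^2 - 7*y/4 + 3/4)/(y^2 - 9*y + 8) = (y - 3/4)/(y - 8)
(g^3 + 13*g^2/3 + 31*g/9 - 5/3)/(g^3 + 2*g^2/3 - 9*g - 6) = (9*g^2 + 12*g - 5)/(3*(3*g^2 - 7*g - 6))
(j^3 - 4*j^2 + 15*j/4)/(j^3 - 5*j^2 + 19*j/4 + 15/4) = j*(2*j - 3)/(2*j^2 - 5*j - 3)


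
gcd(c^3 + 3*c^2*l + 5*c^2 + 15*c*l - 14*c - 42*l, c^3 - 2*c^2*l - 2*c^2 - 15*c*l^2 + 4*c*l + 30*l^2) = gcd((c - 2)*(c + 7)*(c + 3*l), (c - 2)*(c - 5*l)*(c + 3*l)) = c^2 + 3*c*l - 2*c - 6*l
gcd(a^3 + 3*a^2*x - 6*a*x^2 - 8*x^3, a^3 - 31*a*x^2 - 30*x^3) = a + x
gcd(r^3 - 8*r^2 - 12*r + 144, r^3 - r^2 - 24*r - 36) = r - 6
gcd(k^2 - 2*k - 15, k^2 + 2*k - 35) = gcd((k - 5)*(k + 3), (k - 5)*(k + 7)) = k - 5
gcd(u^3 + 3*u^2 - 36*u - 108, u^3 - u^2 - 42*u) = u + 6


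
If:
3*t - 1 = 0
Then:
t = 1/3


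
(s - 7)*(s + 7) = s^2 - 49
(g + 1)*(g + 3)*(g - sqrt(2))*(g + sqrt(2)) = g^4 + 4*g^3 + g^2 - 8*g - 6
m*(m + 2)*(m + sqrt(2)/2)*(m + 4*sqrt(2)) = m^4 + 2*m^3 + 9*sqrt(2)*m^3/2 + 4*m^2 + 9*sqrt(2)*m^2 + 8*m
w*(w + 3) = w^2 + 3*w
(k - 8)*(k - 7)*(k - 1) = k^3 - 16*k^2 + 71*k - 56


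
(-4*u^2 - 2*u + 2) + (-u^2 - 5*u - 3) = -5*u^2 - 7*u - 1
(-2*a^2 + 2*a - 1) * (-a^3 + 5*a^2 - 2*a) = 2*a^5 - 12*a^4 + 15*a^3 - 9*a^2 + 2*a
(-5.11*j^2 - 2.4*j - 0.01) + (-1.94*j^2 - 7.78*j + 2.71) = -7.05*j^2 - 10.18*j + 2.7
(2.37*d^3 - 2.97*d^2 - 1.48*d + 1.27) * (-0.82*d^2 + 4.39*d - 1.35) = -1.9434*d^5 + 12.8397*d^4 - 15.0242*d^3 - 3.5291*d^2 + 7.5733*d - 1.7145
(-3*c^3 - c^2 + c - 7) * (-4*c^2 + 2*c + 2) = 12*c^5 - 2*c^4 - 12*c^3 + 28*c^2 - 12*c - 14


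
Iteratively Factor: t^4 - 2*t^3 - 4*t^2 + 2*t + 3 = (t + 1)*(t^3 - 3*t^2 - t + 3) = (t + 1)^2*(t^2 - 4*t + 3) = (t - 1)*(t + 1)^2*(t - 3)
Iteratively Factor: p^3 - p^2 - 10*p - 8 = (p + 1)*(p^2 - 2*p - 8) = (p + 1)*(p + 2)*(p - 4)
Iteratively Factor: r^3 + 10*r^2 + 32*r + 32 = (r + 4)*(r^2 + 6*r + 8) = (r + 4)^2*(r + 2)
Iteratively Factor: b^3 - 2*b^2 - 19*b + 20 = (b - 5)*(b^2 + 3*b - 4) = (b - 5)*(b + 4)*(b - 1)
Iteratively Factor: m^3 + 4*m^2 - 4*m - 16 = (m + 4)*(m^2 - 4) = (m - 2)*(m + 4)*(m + 2)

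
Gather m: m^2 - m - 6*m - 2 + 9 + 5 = m^2 - 7*m + 12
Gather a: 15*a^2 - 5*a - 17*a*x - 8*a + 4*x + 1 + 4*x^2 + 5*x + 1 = 15*a^2 + a*(-17*x - 13) + 4*x^2 + 9*x + 2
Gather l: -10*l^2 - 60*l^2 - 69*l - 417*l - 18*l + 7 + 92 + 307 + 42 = -70*l^2 - 504*l + 448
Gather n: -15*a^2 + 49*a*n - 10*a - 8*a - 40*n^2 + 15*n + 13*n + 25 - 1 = -15*a^2 - 18*a - 40*n^2 + n*(49*a + 28) + 24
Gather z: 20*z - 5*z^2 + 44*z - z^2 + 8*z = -6*z^2 + 72*z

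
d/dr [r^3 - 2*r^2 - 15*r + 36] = 3*r^2 - 4*r - 15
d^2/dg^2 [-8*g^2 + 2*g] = -16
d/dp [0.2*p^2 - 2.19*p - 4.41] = 0.4*p - 2.19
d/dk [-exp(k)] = -exp(k)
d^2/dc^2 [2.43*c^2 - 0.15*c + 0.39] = 4.86000000000000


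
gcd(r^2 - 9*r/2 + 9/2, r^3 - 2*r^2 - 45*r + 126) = r - 3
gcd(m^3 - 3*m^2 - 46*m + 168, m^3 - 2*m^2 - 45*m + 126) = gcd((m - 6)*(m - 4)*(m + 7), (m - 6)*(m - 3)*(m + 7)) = m^2 + m - 42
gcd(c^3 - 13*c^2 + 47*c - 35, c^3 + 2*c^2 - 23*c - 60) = c - 5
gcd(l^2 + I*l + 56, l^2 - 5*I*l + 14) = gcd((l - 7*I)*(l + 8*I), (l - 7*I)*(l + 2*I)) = l - 7*I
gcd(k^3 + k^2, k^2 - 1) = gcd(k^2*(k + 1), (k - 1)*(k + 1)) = k + 1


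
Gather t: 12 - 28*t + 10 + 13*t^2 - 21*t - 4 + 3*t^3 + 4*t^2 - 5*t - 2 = 3*t^3 + 17*t^2 - 54*t + 16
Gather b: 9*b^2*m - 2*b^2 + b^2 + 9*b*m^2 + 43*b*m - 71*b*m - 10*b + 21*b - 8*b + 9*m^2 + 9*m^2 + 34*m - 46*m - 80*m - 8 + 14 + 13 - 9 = b^2*(9*m - 1) + b*(9*m^2 - 28*m + 3) + 18*m^2 - 92*m + 10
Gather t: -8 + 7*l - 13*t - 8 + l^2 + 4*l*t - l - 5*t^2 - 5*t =l^2 + 6*l - 5*t^2 + t*(4*l - 18) - 16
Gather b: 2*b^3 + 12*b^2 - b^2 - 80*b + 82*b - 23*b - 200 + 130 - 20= 2*b^3 + 11*b^2 - 21*b - 90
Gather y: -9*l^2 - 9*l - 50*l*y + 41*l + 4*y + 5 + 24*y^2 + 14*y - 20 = -9*l^2 + 32*l + 24*y^2 + y*(18 - 50*l) - 15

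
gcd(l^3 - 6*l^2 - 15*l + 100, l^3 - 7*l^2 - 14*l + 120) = l^2 - l - 20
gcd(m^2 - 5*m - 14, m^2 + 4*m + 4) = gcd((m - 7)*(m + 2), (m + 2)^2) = m + 2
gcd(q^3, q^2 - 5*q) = q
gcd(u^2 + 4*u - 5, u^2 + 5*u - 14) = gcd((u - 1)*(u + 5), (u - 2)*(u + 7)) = 1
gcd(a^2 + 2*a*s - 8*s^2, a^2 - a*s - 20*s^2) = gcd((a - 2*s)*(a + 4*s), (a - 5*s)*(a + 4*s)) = a + 4*s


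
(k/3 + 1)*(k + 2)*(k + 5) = k^3/3 + 10*k^2/3 + 31*k/3 + 10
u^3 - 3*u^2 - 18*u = u*(u - 6)*(u + 3)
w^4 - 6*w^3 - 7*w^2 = w^2*(w - 7)*(w + 1)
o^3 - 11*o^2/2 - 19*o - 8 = (o - 8)*(o + 1/2)*(o + 2)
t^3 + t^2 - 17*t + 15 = (t - 3)*(t - 1)*(t + 5)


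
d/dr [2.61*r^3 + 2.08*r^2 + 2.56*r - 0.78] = 7.83*r^2 + 4.16*r + 2.56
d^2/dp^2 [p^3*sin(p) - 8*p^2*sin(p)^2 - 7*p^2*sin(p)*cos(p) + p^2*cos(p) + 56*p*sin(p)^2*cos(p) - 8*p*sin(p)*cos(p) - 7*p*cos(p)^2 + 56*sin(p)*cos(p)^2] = -p^3*sin(p) + 14*p^2*sin(2*p) + 5*p^2*cos(p) - 16*p^2*cos(2*p) + 2*p*sin(p) - 16*p*sin(2*p) - 14*p*cos(p) - 14*p*cos(2*p) + 126*p*cos(3*p) - 42*sin(p) + 7*sin(2*p) - 42*sin(3*p) + 2*cos(p) - 8*cos(2*p) - 8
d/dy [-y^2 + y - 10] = 1 - 2*y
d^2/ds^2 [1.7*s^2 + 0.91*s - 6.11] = 3.40000000000000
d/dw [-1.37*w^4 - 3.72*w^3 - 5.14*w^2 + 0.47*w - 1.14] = -5.48*w^3 - 11.16*w^2 - 10.28*w + 0.47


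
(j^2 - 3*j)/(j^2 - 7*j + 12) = j/(j - 4)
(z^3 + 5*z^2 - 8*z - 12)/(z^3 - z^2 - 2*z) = (z + 6)/z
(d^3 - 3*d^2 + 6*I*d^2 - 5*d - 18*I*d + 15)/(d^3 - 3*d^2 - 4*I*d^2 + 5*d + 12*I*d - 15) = (d + 5*I)/(d - 5*I)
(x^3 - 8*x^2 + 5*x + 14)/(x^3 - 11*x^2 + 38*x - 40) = (x^2 - 6*x - 7)/(x^2 - 9*x + 20)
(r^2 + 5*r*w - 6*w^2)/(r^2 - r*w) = (r + 6*w)/r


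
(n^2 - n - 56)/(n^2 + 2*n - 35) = (n - 8)/(n - 5)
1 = 1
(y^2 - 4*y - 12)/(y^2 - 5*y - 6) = (y + 2)/(y + 1)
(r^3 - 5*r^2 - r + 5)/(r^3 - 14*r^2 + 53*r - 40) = (r + 1)/(r - 8)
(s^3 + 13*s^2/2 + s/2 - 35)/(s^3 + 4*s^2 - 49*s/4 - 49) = 2*(s^2 + 3*s - 10)/(2*s^2 + s - 28)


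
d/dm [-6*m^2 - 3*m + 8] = -12*m - 3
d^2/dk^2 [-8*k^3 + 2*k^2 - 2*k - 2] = 4 - 48*k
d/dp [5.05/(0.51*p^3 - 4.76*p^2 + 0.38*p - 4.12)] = (-7.7265*p^2 + 48.076*p - 1.919)/(0.51*p^3 - 4.76*p^2 + 0.38*p - 4.12)^2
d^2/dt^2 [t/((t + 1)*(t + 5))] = 2*(t^3 - 15*t - 30)/(t^6 + 18*t^5 + 123*t^4 + 396*t^3 + 615*t^2 + 450*t + 125)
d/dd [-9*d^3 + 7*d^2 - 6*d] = -27*d^2 + 14*d - 6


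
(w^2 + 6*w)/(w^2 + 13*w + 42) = w/(w + 7)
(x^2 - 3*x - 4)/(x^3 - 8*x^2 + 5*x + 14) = (x - 4)/(x^2 - 9*x + 14)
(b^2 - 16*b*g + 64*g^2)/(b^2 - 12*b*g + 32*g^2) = (b - 8*g)/(b - 4*g)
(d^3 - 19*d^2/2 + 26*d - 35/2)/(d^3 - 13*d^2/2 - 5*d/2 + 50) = (2*d^2 - 9*d + 7)/(2*d^2 - 3*d - 20)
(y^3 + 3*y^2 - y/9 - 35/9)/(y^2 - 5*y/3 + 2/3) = (9*y^2 + 36*y + 35)/(3*(3*y - 2))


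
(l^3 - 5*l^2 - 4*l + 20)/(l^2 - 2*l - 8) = (l^2 - 7*l + 10)/(l - 4)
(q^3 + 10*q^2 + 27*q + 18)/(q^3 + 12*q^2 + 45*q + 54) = (q + 1)/(q + 3)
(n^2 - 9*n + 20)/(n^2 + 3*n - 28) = (n - 5)/(n + 7)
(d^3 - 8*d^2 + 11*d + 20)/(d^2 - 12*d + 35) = (d^2 - 3*d - 4)/(d - 7)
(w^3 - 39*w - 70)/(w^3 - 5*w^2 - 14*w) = (w + 5)/w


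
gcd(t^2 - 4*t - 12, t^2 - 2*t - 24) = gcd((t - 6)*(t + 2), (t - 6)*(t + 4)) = t - 6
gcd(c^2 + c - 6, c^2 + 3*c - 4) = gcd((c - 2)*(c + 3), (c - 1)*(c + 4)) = 1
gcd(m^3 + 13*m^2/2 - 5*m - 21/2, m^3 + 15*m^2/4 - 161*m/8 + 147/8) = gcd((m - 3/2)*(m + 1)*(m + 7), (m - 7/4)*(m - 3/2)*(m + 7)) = m^2 + 11*m/2 - 21/2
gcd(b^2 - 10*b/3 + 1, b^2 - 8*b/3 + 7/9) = b - 1/3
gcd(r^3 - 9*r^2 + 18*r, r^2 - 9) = r - 3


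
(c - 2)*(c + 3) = c^2 + c - 6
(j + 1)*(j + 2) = j^2 + 3*j + 2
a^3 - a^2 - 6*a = a*(a - 3)*(a + 2)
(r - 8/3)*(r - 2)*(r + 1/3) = r^3 - 13*r^2/3 + 34*r/9 + 16/9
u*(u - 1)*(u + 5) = u^3 + 4*u^2 - 5*u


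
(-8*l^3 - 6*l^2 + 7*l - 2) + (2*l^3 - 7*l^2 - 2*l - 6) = -6*l^3 - 13*l^2 + 5*l - 8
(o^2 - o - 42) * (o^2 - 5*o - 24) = o^4 - 6*o^3 - 61*o^2 + 234*o + 1008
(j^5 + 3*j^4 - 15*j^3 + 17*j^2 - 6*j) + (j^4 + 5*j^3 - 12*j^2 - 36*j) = j^5 + 4*j^4 - 10*j^3 + 5*j^2 - 42*j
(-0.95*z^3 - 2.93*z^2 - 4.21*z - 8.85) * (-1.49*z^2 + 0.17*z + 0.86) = 1.4155*z^5 + 4.2042*z^4 + 4.9578*z^3 + 9.951*z^2 - 5.1251*z - 7.611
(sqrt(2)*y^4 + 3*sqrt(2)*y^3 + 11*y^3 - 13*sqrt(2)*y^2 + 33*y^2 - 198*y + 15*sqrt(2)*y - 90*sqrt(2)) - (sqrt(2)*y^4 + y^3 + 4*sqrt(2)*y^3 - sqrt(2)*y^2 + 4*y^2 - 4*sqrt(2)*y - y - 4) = -sqrt(2)*y^3 + 10*y^3 - 12*sqrt(2)*y^2 + 29*y^2 - 197*y + 19*sqrt(2)*y - 90*sqrt(2) + 4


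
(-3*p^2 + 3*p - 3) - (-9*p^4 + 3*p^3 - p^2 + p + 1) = 9*p^4 - 3*p^3 - 2*p^2 + 2*p - 4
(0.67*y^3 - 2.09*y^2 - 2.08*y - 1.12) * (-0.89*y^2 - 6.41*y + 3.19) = -0.5963*y^5 - 2.4346*y^4 + 17.3854*y^3 + 7.6625*y^2 + 0.544*y - 3.5728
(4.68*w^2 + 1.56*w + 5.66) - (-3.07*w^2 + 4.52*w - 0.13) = 7.75*w^2 - 2.96*w + 5.79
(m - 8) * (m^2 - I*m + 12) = m^3 - 8*m^2 - I*m^2 + 12*m + 8*I*m - 96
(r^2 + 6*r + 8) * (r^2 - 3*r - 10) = r^4 + 3*r^3 - 20*r^2 - 84*r - 80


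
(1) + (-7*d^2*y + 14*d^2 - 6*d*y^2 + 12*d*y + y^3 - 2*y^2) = -7*d^2*y + 14*d^2 - 6*d*y^2 + 12*d*y + y^3 - 2*y^2 + 1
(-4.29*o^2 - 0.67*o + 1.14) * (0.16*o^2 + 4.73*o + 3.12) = -0.6864*o^4 - 20.3989*o^3 - 16.3715*o^2 + 3.3018*o + 3.5568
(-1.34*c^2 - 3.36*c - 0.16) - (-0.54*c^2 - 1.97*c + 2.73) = -0.8*c^2 - 1.39*c - 2.89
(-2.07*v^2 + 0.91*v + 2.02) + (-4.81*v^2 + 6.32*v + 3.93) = -6.88*v^2 + 7.23*v + 5.95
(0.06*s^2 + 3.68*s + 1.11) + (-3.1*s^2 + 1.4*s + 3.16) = -3.04*s^2 + 5.08*s + 4.27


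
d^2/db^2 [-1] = 0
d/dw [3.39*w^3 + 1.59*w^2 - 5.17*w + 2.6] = 10.17*w^2 + 3.18*w - 5.17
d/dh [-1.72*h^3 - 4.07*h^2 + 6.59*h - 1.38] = -5.16*h^2 - 8.14*h + 6.59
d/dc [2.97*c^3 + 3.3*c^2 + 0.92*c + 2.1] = 8.91*c^2 + 6.6*c + 0.92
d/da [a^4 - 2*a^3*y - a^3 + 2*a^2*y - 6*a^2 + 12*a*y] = 4*a^3 - 6*a^2*y - 3*a^2 + 4*a*y - 12*a + 12*y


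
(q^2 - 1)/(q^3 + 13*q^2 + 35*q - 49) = (q + 1)/(q^2 + 14*q + 49)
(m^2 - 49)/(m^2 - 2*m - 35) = (m + 7)/(m + 5)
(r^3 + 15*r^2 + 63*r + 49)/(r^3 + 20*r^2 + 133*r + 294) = (r + 1)/(r + 6)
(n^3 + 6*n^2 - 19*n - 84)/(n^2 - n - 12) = n + 7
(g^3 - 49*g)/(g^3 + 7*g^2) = (g - 7)/g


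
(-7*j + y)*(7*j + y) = -49*j^2 + y^2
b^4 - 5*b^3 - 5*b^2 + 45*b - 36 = (b - 4)*(b - 3)*(b - 1)*(b + 3)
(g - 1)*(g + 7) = g^2 + 6*g - 7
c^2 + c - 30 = (c - 5)*(c + 6)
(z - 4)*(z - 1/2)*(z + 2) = z^3 - 5*z^2/2 - 7*z + 4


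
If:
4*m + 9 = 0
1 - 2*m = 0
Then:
No Solution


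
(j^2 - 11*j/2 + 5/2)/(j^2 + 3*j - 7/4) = 2*(j - 5)/(2*j + 7)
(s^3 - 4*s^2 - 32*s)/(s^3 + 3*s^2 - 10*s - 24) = s*(s - 8)/(s^2 - s - 6)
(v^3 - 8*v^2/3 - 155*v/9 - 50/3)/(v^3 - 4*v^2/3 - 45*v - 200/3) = (v^2 - 13*v/3 - 10)/(v^2 - 3*v - 40)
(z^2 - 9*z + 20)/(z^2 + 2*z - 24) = (z - 5)/(z + 6)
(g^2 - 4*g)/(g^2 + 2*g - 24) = g/(g + 6)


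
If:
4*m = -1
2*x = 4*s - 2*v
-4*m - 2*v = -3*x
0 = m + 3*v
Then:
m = -1/4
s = -7/72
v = 1/12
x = -5/18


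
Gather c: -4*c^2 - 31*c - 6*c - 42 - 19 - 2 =-4*c^2 - 37*c - 63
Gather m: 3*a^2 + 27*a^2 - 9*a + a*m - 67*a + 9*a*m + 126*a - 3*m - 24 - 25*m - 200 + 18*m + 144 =30*a^2 + 50*a + m*(10*a - 10) - 80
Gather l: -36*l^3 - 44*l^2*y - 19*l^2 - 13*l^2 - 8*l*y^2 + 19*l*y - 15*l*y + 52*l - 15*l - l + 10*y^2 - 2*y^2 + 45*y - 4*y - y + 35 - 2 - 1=-36*l^3 + l^2*(-44*y - 32) + l*(-8*y^2 + 4*y + 36) + 8*y^2 + 40*y + 32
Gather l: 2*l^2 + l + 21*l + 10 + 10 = 2*l^2 + 22*l + 20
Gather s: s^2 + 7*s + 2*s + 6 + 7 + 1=s^2 + 9*s + 14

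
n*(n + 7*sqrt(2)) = n^2 + 7*sqrt(2)*n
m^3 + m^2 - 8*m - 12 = (m - 3)*(m + 2)^2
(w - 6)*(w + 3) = w^2 - 3*w - 18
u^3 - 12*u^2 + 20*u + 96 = (u - 8)*(u - 6)*(u + 2)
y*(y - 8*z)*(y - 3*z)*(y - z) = y^4 - 12*y^3*z + 35*y^2*z^2 - 24*y*z^3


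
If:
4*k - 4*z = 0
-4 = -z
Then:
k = 4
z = 4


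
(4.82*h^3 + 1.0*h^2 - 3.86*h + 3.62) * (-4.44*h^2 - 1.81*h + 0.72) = -21.4008*h^5 - 13.1642*h^4 + 18.7988*h^3 - 8.3662*h^2 - 9.3314*h + 2.6064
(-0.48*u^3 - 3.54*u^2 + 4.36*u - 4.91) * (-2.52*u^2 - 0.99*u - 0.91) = 1.2096*u^5 + 9.396*u^4 - 7.0458*u^3 + 11.2782*u^2 + 0.8933*u + 4.4681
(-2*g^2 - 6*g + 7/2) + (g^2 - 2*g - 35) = -g^2 - 8*g - 63/2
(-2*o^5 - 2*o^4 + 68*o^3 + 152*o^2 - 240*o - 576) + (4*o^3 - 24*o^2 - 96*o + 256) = -2*o^5 - 2*o^4 + 72*o^3 + 128*o^2 - 336*o - 320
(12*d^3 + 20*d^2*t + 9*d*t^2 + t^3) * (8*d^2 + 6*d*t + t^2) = 96*d^5 + 232*d^4*t + 204*d^3*t^2 + 82*d^2*t^3 + 15*d*t^4 + t^5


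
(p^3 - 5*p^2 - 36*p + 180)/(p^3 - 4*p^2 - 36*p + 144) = (p - 5)/(p - 4)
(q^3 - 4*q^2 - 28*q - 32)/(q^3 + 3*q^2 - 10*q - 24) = (q^2 - 6*q - 16)/(q^2 + q - 12)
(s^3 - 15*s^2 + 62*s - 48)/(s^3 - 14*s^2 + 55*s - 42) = (s - 8)/(s - 7)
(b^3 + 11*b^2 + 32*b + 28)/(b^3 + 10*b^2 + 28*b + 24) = (b + 7)/(b + 6)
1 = 1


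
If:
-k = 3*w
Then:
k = -3*w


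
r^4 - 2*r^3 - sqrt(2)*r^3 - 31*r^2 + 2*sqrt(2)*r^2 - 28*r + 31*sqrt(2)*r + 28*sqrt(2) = (r - 7)*(r + 1)*(r + 4)*(r - sqrt(2))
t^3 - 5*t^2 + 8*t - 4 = (t - 2)^2*(t - 1)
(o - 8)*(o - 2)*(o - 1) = o^3 - 11*o^2 + 26*o - 16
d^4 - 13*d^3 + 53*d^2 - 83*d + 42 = (d - 7)*(d - 3)*(d - 2)*(d - 1)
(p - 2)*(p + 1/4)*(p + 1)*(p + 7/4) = p^4 + p^3 - 57*p^2/16 - 71*p/16 - 7/8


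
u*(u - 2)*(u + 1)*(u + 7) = u^4 + 6*u^3 - 9*u^2 - 14*u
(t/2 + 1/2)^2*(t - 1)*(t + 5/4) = t^4/4 + 9*t^3/16 + t^2/16 - 9*t/16 - 5/16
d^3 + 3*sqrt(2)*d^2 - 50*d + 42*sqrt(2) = (d - 3*sqrt(2))*(d - sqrt(2))*(d + 7*sqrt(2))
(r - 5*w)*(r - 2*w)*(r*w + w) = r^3*w - 7*r^2*w^2 + r^2*w + 10*r*w^3 - 7*r*w^2 + 10*w^3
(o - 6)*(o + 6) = o^2 - 36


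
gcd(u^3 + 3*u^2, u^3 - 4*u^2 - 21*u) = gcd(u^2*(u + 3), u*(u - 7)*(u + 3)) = u^2 + 3*u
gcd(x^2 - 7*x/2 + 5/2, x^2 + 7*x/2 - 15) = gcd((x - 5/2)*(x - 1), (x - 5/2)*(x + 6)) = x - 5/2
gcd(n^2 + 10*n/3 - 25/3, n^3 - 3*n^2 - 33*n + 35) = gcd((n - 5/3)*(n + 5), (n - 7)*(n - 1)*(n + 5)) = n + 5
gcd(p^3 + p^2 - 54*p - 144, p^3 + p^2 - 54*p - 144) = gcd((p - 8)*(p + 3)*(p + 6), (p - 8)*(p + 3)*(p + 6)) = p^3 + p^2 - 54*p - 144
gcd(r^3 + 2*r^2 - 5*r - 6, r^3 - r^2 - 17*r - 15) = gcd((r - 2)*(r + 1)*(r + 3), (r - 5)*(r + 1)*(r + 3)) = r^2 + 4*r + 3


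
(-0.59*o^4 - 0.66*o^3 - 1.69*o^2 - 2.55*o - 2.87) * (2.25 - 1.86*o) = 1.0974*o^5 - 0.0998999999999999*o^4 + 1.6584*o^3 + 0.940500000000001*o^2 - 0.399299999999999*o - 6.4575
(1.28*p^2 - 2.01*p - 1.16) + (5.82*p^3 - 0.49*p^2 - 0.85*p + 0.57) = 5.82*p^3 + 0.79*p^2 - 2.86*p - 0.59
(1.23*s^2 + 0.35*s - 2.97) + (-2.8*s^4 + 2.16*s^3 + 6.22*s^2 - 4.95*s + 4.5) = -2.8*s^4 + 2.16*s^3 + 7.45*s^2 - 4.6*s + 1.53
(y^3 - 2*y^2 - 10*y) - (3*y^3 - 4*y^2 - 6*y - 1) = -2*y^3 + 2*y^2 - 4*y + 1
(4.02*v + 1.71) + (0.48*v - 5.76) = 4.5*v - 4.05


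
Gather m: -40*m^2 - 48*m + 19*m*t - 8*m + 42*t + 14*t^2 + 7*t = -40*m^2 + m*(19*t - 56) + 14*t^2 + 49*t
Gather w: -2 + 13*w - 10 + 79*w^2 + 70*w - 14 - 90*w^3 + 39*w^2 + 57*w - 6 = -90*w^3 + 118*w^2 + 140*w - 32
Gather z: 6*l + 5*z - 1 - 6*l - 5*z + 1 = 0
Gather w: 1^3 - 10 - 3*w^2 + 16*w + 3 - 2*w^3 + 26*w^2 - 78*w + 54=-2*w^3 + 23*w^2 - 62*w + 48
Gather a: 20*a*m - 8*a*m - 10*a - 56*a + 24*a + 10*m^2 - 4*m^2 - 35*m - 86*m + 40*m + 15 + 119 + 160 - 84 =a*(12*m - 42) + 6*m^2 - 81*m + 210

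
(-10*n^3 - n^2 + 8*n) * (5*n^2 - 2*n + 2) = -50*n^5 + 15*n^4 + 22*n^3 - 18*n^2 + 16*n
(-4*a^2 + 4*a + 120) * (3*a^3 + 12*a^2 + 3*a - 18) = -12*a^5 - 36*a^4 + 396*a^3 + 1524*a^2 + 288*a - 2160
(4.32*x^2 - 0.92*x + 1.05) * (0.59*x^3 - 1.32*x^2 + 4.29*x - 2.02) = 2.5488*x^5 - 6.2452*x^4 + 20.3667*x^3 - 14.0592*x^2 + 6.3629*x - 2.121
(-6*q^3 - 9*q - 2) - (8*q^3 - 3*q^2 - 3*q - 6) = -14*q^3 + 3*q^2 - 6*q + 4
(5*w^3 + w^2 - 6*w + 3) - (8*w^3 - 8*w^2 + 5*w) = -3*w^3 + 9*w^2 - 11*w + 3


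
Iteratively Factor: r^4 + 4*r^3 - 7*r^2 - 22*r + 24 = (r + 4)*(r^3 - 7*r + 6) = (r + 3)*(r + 4)*(r^2 - 3*r + 2) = (r - 1)*(r + 3)*(r + 4)*(r - 2)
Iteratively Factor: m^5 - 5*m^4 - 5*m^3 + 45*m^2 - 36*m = (m + 3)*(m^4 - 8*m^3 + 19*m^2 - 12*m) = m*(m + 3)*(m^3 - 8*m^2 + 19*m - 12) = m*(m - 4)*(m + 3)*(m^2 - 4*m + 3) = m*(m - 4)*(m - 1)*(m + 3)*(m - 3)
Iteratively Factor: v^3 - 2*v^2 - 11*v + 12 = (v + 3)*(v^2 - 5*v + 4) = (v - 1)*(v + 3)*(v - 4)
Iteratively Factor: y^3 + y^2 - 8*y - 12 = (y - 3)*(y^2 + 4*y + 4) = (y - 3)*(y + 2)*(y + 2)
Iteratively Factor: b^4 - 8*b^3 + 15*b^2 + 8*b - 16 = (b + 1)*(b^3 - 9*b^2 + 24*b - 16) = (b - 4)*(b + 1)*(b^2 - 5*b + 4) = (b - 4)^2*(b + 1)*(b - 1)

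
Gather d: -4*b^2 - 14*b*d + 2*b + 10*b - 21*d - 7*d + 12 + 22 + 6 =-4*b^2 + 12*b + d*(-14*b - 28) + 40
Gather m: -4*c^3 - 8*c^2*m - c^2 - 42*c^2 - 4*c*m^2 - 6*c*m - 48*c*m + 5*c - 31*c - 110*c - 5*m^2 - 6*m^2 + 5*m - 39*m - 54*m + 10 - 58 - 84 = -4*c^3 - 43*c^2 - 136*c + m^2*(-4*c - 11) + m*(-8*c^2 - 54*c - 88) - 132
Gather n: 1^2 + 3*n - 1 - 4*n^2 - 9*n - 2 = -4*n^2 - 6*n - 2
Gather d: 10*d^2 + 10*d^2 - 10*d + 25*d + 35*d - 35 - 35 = 20*d^2 + 50*d - 70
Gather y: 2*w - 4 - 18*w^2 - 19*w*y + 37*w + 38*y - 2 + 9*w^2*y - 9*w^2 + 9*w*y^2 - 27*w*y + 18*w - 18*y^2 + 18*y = -27*w^2 + 57*w + y^2*(9*w - 18) + y*(9*w^2 - 46*w + 56) - 6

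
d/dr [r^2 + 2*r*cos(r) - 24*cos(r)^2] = -2*r*sin(r) + 2*r + 24*sin(2*r) + 2*cos(r)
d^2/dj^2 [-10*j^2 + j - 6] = -20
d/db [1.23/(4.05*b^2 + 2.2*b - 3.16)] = (-9.963*b - 2.706)/(4.05*b^2 + 2.2*b - 3.16)^2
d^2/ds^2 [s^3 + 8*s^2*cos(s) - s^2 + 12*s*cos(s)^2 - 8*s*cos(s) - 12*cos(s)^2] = -8*s^2*cos(s) - 32*s*sin(s) + 8*s*cos(s) - 24*s*cos(2*s) + 6*s + 16*sqrt(2)*sin(s + pi/4) + 24*sqrt(2)*cos(2*s + pi/4) - 2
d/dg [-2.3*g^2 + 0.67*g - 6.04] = 0.67 - 4.6*g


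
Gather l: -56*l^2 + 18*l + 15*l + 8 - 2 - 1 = -56*l^2 + 33*l + 5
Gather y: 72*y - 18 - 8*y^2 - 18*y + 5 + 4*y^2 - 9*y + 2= -4*y^2 + 45*y - 11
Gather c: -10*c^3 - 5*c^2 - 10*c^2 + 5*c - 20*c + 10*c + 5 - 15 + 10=-10*c^3 - 15*c^2 - 5*c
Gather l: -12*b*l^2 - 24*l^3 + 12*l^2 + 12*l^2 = -24*l^3 + l^2*(24 - 12*b)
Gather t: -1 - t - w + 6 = -t - w + 5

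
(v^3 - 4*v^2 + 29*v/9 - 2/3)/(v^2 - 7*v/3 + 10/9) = (3*v^2 - 10*v + 3)/(3*v - 5)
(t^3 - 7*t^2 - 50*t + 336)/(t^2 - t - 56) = t - 6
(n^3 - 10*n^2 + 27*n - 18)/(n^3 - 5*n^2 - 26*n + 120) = (n^2 - 4*n + 3)/(n^2 + n - 20)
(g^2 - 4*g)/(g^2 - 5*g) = (g - 4)/(g - 5)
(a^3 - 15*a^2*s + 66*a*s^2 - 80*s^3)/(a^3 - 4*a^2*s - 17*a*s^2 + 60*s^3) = (-a^2 + 10*a*s - 16*s^2)/(-a^2 - a*s + 12*s^2)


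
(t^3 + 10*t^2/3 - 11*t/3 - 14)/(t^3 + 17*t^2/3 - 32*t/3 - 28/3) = (3*t^2 + 16*t + 21)/(3*t^2 + 23*t + 14)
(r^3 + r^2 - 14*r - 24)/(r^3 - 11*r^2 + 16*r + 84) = (r^2 - r - 12)/(r^2 - 13*r + 42)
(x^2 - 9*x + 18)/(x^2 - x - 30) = (x - 3)/(x + 5)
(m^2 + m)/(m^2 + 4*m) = (m + 1)/(m + 4)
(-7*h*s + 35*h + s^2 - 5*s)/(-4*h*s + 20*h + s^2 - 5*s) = (-7*h + s)/(-4*h + s)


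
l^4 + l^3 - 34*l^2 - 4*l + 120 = (l - 5)*(l - 2)*(l + 2)*(l + 6)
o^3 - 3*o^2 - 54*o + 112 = (o - 8)*(o - 2)*(o + 7)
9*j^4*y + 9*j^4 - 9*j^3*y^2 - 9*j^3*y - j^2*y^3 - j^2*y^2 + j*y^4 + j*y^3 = (-3*j + y)*(-j + y)*(3*j + y)*(j*y + j)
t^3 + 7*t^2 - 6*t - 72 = (t - 3)*(t + 4)*(t + 6)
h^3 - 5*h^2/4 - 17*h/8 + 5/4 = (h - 2)*(h - 1/2)*(h + 5/4)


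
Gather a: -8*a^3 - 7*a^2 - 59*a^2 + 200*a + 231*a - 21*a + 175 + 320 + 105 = -8*a^3 - 66*a^2 + 410*a + 600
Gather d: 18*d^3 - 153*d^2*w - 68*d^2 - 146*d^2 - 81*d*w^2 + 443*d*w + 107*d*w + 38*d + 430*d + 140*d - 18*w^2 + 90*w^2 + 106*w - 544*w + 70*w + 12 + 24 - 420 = 18*d^3 + d^2*(-153*w - 214) + d*(-81*w^2 + 550*w + 608) + 72*w^2 - 368*w - 384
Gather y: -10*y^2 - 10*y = -10*y^2 - 10*y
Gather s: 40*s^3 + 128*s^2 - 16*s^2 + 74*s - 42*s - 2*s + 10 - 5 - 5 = 40*s^3 + 112*s^2 + 30*s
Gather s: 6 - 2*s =6 - 2*s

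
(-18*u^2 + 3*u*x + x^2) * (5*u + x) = -90*u^3 - 3*u^2*x + 8*u*x^2 + x^3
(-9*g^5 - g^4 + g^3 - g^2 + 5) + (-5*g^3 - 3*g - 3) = -9*g^5 - g^4 - 4*g^3 - g^2 - 3*g + 2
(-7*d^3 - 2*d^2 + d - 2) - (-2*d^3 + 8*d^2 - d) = -5*d^3 - 10*d^2 + 2*d - 2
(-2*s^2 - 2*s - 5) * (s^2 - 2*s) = -2*s^4 + 2*s^3 - s^2 + 10*s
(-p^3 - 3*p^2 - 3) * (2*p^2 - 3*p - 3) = -2*p^5 - 3*p^4 + 12*p^3 + 3*p^2 + 9*p + 9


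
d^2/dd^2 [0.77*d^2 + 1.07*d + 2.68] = 1.54000000000000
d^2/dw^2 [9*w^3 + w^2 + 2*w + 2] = 54*w + 2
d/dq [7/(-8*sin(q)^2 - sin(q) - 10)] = 7*(16*sin(q) + 1)*cos(q)/(8*sin(q)^2 + sin(q) + 10)^2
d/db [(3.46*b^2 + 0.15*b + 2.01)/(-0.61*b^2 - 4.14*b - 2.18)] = (-14.2329*b^2 - 12.6334*b + 7.9944)/(0.3721*b^4 + 5.0508*b^3 + 19.7992*b^2 + 18.0504*b + 4.7524)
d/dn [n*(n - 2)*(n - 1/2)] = 3*n^2 - 5*n + 1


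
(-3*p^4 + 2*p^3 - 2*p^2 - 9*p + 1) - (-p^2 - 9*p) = -3*p^4 + 2*p^3 - p^2 + 1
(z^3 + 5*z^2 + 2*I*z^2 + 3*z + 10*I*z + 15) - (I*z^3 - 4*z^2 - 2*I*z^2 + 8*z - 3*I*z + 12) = z^3 - I*z^3 + 9*z^2 + 4*I*z^2 - 5*z + 13*I*z + 3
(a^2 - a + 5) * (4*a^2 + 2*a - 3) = 4*a^4 - 2*a^3 + 15*a^2 + 13*a - 15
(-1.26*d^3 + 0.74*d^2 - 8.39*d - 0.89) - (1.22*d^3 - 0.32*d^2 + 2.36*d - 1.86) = -2.48*d^3 + 1.06*d^2 - 10.75*d + 0.97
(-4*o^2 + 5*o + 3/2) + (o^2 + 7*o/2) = -3*o^2 + 17*o/2 + 3/2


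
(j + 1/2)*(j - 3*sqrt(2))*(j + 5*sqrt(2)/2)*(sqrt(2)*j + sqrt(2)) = sqrt(2)*j^4 - j^3 + 3*sqrt(2)*j^3/2 - 29*sqrt(2)*j^2/2 - 3*j^2/2 - 45*sqrt(2)*j/2 - j/2 - 15*sqrt(2)/2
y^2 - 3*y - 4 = (y - 4)*(y + 1)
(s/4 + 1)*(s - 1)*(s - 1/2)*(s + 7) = s^4/4 + 19*s^3/8 + 3*s^2 - 73*s/8 + 7/2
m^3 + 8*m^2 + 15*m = m*(m + 3)*(m + 5)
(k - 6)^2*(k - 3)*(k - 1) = k^4 - 16*k^3 + 87*k^2 - 180*k + 108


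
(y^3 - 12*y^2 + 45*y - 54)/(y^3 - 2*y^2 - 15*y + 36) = (y - 6)/(y + 4)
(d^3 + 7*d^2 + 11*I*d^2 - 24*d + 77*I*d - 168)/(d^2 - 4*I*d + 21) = (d^2 + d*(7 + 8*I) + 56*I)/(d - 7*I)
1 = 1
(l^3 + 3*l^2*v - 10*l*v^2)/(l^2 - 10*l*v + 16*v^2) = l*(-l - 5*v)/(-l + 8*v)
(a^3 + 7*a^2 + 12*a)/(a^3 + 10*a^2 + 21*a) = (a + 4)/(a + 7)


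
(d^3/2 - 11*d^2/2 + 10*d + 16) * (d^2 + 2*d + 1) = d^5/2 - 9*d^4/2 - d^3/2 + 61*d^2/2 + 42*d + 16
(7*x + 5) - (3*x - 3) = 4*x + 8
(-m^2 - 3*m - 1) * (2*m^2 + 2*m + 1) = -2*m^4 - 8*m^3 - 9*m^2 - 5*m - 1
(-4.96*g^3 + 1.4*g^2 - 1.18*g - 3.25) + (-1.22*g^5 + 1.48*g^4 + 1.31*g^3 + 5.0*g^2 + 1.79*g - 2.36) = -1.22*g^5 + 1.48*g^4 - 3.65*g^3 + 6.4*g^2 + 0.61*g - 5.61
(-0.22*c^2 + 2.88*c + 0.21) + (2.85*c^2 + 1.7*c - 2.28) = 2.63*c^2 + 4.58*c - 2.07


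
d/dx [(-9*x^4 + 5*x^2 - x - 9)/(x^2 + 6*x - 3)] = (-18*x^5 - 162*x^4 + 108*x^3 + 31*x^2 - 12*x + 57)/(x^4 + 12*x^3 + 30*x^2 - 36*x + 9)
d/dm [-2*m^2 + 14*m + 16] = 14 - 4*m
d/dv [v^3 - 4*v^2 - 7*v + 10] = 3*v^2 - 8*v - 7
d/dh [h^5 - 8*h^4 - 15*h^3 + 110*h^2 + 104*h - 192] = 5*h^4 - 32*h^3 - 45*h^2 + 220*h + 104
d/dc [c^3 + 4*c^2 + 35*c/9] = 3*c^2 + 8*c + 35/9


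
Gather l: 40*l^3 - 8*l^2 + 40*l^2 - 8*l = 40*l^3 + 32*l^2 - 8*l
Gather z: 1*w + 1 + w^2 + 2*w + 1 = w^2 + 3*w + 2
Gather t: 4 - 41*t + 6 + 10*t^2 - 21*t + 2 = 10*t^2 - 62*t + 12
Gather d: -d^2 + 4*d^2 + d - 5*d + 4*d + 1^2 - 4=3*d^2 - 3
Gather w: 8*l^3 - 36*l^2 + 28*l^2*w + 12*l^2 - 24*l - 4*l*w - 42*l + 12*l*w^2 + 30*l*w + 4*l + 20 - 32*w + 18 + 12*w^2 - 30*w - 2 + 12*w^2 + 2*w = 8*l^3 - 24*l^2 - 62*l + w^2*(12*l + 24) + w*(28*l^2 + 26*l - 60) + 36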